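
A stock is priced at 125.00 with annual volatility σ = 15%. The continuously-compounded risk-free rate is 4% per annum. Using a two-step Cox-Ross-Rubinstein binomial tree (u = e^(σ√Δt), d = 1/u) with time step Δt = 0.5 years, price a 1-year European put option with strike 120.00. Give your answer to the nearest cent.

3.38

CRR parameters: u = e^(σ√Δt) = e^(0.15·√0.5) = 1.1119, d = 1/u = 0.8994
Per-period rate: rΔt = 0.04·0.5 = 0.02, so R = e^0.02 = 1.0202
Risk-neutral probability p = (e^0.02 − 0.8994)/(1.1119 − 0.8994) = 0.1208/0.2125 = 0.5686
Terminal stock prices: S_uu = 154.5, S_ud = 125, S_dd = 101.1
Terminal payoffs (K − S): max(-34.54, 0) = 0, max(-5, 0) = 0, max(18.89, 0) = 18.89
Node u (S = 139): V_u = e^(−0.02)·[0.5686·0.0000 + 0.4314·0.0000] = 0.0000
Node d (S = 112.4): V_d = e^(−0.02)·[0.5686·0.0000 + 0.4314·18.8928] = 7.9897
Node 0 (S = 125): V_0 = e^(−0.02)·[0.5686·0.0000 + 0.4314·7.9897] = 3.3788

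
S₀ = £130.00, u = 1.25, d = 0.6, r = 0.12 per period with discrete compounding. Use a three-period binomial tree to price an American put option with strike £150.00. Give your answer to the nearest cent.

Risk-neutral probability p = (1 + 0.12 − 0.6)/(1.25 − 0.6) = 0.5200/0.6500 = 0.8000
Terminal stock prices: S_uuu = 253.9, S_uud = 121.9, S_udd = 58.5, S_ddd = 28.08
Terminal payoffs (K − S): max(-103.9, 0) = 0, max(28.12, 0) = 28.12, max(91.5, 0) = 91.5, max(121.9, 0) = 121.9
Node uu (S = 203.1): continuation = 1/1.12·[0.8000·0.0000 + 0.2000·28.1250] = 5.0223; exercise value = 0.0000 ≤ continuation, so V_uu = 5.0223
Node ud (S = 97.5): continuation = 1/1.12·[0.8000·28.1250 + 0.2000·91.5000] = 36.4286; exercise value = 52.5000 > continuation, so V_ud = 52.5000 (exercise)
Node dd (S = 46.8): continuation = 1/1.12·[0.8000·91.5000 + 0.2000·121.9200] = 87.1286; exercise value = 103.2000 > continuation, so V_dd = 103.2000 (exercise)
Node u (S = 162.5): continuation = 1/1.12·[0.8000·5.0223 + 0.2000·52.5000] = 12.9624; exercise value = 0.0000 ≤ continuation, so V_u = 12.9624
Node d (S = 78): continuation = 1/1.12·[0.8000·52.5000 + 0.2000·103.2000] = 55.9286; exercise value = 72.0000 > continuation, so V_d = 72.0000 (exercise)
Node 0 (S = 130): continuation = 1/1.12·[0.8000·12.9624 + 0.2000·72.0000] = 22.1160; exercise value = 20.0000 ≤ continuation, so V_0 = 22.1160

£22.12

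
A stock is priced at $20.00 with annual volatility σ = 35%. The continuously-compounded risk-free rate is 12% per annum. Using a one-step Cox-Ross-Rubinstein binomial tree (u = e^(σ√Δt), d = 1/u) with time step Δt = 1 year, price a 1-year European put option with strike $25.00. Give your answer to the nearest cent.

$3.95

CRR parameters: u = e^(σ√Δt) = e^(0.35·√1) = 1.4191, d = 1/u = 0.7047
Per-period rate: rΔt = 0.12·1 = 0.12, so R = e^0.12 = 1.1275
Risk-neutral probability p = (e^0.12 − 0.7047)/(1.4191 − 0.7047) = 0.4228/0.7144 = 0.5919
Terminal stock prices: S_u = 28.38, S_d = 14.09
Terminal payoffs (K − S): max(-3.381, 0) = 0, max(10.91, 0) = 10.91
Node 0 (S = 20): V_0 = e^(−0.12)·[0.5919·0.0000 + 0.4081·10.9062] = 3.9480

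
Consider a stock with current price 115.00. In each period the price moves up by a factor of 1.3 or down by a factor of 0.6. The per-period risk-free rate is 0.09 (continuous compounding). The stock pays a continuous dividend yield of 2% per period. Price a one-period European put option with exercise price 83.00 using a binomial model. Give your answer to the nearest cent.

Per-period risk-free factor R = e^0.09 = 1.0942; dividend-adjusted growth = e^(0.09−0.02) = 1.0725.
Risk-neutral probability p = (1.0725 − 0.6)/(1.3 − 0.6) = 0.4725/0.7000 = 0.6750
Terminal stock prices: S_u = 149.5, S_d = 69
Terminal payoffs (K − S): max(-66.5, 0) = 0, max(14, 0) = 14
Node 0 (S = 115): V_0 = e^(−0.09)·[0.6750·0.0000 + 0.3250·14.0000] = 4.1582

4.16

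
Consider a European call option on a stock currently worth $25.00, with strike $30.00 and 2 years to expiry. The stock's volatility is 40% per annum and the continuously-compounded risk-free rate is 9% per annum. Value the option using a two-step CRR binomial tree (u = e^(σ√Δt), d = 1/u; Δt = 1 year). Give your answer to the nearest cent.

$5.70

CRR parameters: u = e^(σ√Δt) = e^(0.4·√1) = 1.4918, d = 1/u = 0.6703
Per-period rate: rΔt = 0.09·1 = 0.09, so R = e^0.09 = 1.0942
Risk-neutral probability p = (e^0.09 − 0.6703)/(1.4918 − 0.6703) = 0.4239/0.8215 = 0.5159
Terminal stock prices: S_uu = 55.64, S_ud = 25, S_dd = 11.23
Terminal payoffs (S − K): max(25.64, 0) = 25.64, max(-5, 0) = 0, max(-18.77, 0) = 0
Node u (S = 37.3): V_u = e^(−0.09)·[0.5159·25.6385 + 0.4841·0.0000] = 12.0896
Node d (S = 16.76): V_d = e^(−0.09)·[0.5159·0.0000 + 0.4841·0.0000] = 0.0000
Node 0 (S = 25): V_0 = e^(−0.09)·[0.5159·12.0896 + 0.4841·0.0000] = 5.7008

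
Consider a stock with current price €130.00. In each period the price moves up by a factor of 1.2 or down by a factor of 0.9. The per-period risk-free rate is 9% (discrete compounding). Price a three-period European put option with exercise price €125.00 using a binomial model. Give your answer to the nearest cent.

€1.15

Risk-neutral probability p = (1 + 0.09 − 0.9)/(1.2 − 0.9) = 0.1900/0.3000 = 0.6333
Terminal stock prices: S_uuu = 224.6, S_uud = 168.5, S_udd = 126.4, S_ddd = 94.77
Terminal payoffs (K − S): max(-99.64, 0) = 0, max(-43.48, 0) = 0, max(-1.36, 0) = 0, max(30.23, 0) = 30.23
Node uu (S = 187.2): V_uu = 1/1.09·[0.6333·0.0000 + 0.3667·0.0000] = 0.0000
Node ud (S = 140.4): V_ud = 1/1.09·[0.6333·0.0000 + 0.3667·0.0000] = 0.0000
Node dd (S = 105.3): V_dd = 1/1.09·[0.6333·0.0000 + 0.3667·30.2300] = 10.1691
Node u (S = 156): V_u = 1/1.09·[0.6333·0.0000 + 0.3667·0.0000] = 0.0000
Node d (S = 117): V_d = 1/1.09·[0.6333·0.0000 + 0.3667·10.1691] = 3.4208
Node 0 (S = 130): V_0 = 1/1.09·[0.6333·0.0000 + 0.3667·3.4208] = 1.1507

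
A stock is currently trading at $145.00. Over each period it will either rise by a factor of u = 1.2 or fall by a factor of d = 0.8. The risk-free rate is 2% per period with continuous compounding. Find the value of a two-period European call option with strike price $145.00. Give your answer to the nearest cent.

$18.58

Risk-neutral probability p = (e^0.02 − 0.8)/(1.2 − 0.8) = 0.2202/0.4000 = 0.5505
Terminal stock prices: S_uu = 208.8, S_ud = 139.2, S_dd = 92.8
Terminal payoffs (S − K): max(63.8, 0) = 63.8, max(-5.8, 0) = 0, max(-52.2, 0) = 0
Node u (S = 174): V_u = e^(−0.02)·[0.5505·63.8000 + 0.4495·0.0000] = 34.4266
Node d (S = 116): V_d = e^(−0.02)·[0.5505·0.0000 + 0.4495·0.0000] = 0.0000
Node 0 (S = 145): V_0 = e^(−0.02)·[0.5505·34.4266 + 0.4495·0.0000] = 18.5767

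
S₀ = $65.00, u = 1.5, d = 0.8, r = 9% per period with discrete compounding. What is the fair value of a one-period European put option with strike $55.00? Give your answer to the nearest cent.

Risk-neutral probability p = (1 + 0.09 − 0.8)/(1.5 − 0.8) = 0.2900/0.7000 = 0.4143
Terminal stock prices: S_u = 97.5, S_d = 52
Terminal payoffs (K − S): max(-42.5, 0) = 0, max(3, 0) = 3
Node 0 (S = 65): V_0 = 1/1.09·[0.4143·0.0000 + 0.5857·3.0000] = 1.6121

$1.61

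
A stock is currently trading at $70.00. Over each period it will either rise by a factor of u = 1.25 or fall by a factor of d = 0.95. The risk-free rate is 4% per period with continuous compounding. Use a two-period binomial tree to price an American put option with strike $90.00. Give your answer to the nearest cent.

Risk-neutral probability p = (e^0.04 − 0.95)/(1.25 − 0.95) = 0.0908/0.3000 = 0.3027
Terminal stock prices: S_uu = 109.4, S_ud = 83.12, S_dd = 63.17
Terminal payoffs (K − S): max(-19.38, 0) = 0, max(6.875, 0) = 6.875, max(26.83, 0) = 26.83
Node u (S = 87.5): continuation = e^(−0.04)·[0.3027·0.0000 + 0.6973·6.8750] = 4.6059; exercise value = 2.5000 ≤ continuation, so V_u = 4.6059
Node d (S = 66.5): continuation = e^(−0.04)·[0.3027·6.8750 + 0.6973·26.8250] = 19.9710; exercise value = 23.5000 > continuation, so V_d = 23.5000 (exercise)
Node 0 (S = 70): continuation = e^(−0.04)·[0.3027·4.6059 + 0.6973·23.5000] = 17.0835; exercise value = 20.0000 > continuation, so V_0 = 20.0000 (exercise)

$20.00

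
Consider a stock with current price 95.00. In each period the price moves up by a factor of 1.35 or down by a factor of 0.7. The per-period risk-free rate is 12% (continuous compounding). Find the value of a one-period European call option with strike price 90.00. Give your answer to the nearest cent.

22.31

Risk-neutral probability p = (e^0.12 − 0.7)/(1.35 − 0.7) = 0.4275/0.6500 = 0.6577
Terminal stock prices: S_u = 128.2, S_d = 66.5
Terminal payoffs (S − K): max(38.25, 0) = 38.25, max(-23.5, 0) = 0
Node 0 (S = 95): V_0 = e^(−0.12)·[0.6577·38.2500 + 0.3423·0.0000] = 22.3119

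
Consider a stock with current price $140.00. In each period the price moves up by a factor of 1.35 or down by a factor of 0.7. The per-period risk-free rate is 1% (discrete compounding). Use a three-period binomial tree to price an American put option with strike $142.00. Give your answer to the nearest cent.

Risk-neutral probability p = (1 + 0.01 − 0.7)/(1.35 − 0.7) = 0.3100/0.6500 = 0.4769
Terminal stock prices: S_uuu = 344.5, S_uud = 178.6, S_udd = 92.61, S_ddd = 48.02
Terminal payoffs (K − S): max(-202.5, 0) = 0, max(-36.61, 0) = 0, max(49.39, 0) = 49.39, max(93.98, 0) = 93.98
Node uu (S = 255.2): continuation = 1/1.01·[0.4769·0.0000 + 0.5231·0.0000] = 0.0000; exercise value = 0.0000 ≤ continuation, so V_uu = 0.0000
Node ud (S = 132.3): continuation = 1/1.01·[0.4769·0.0000 + 0.5231·49.3900] = 25.5790; exercise value = 9.7000 ≤ continuation, so V_ud = 25.5790
Node dd (S = 68.6): continuation = 1/1.01·[0.4769·49.3900 + 0.5231·93.9800] = 71.9941; exercise value = 73.4000 > continuation, so V_dd = 73.4000 (exercise)
Node u (S = 189): continuation = 1/1.01·[0.4769·0.0000 + 0.5231·25.5790] = 13.2473; exercise value = 0.0000 ≤ continuation, so V_u = 13.2473
Node d (S = 98): continuation = 1/1.01·[0.4769·25.5790 + 0.5231·73.4000] = 50.0921; exercise value = 44.0000 ≤ continuation, so V_d = 50.0921
Node 0 (S = 140): continuation = 1/1.01·[0.4769·13.2473 + 0.5231·50.0921] = 32.1980; exercise value = 2.0000 ≤ continuation, so V_0 = 32.1980

$32.20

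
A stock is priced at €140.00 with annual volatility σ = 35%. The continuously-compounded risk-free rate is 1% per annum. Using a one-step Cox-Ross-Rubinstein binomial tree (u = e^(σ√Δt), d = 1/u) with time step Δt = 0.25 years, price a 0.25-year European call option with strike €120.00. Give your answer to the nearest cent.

€21.62

CRR parameters: u = e^(σ√Δt) = e^(0.35·√0.25) = 1.1912, d = 1/u = 0.8395
Per-period rate: rΔt = 0.01·0.25 = 0.0025, so R = e^0.0025 = 1.0025
Risk-neutral probability p = (e^0.0025 − 0.8395)/(1.1912 − 0.8395) = 0.1630/0.3518 = 0.4635
Terminal stock prices: S_u = 166.8, S_d = 117.5
Terminal payoffs (S − K): max(46.77, 0) = 46.77, max(-2.476, 0) = 0
Node 0 (S = 140): V_0 = e^(−0.0025)·[0.4635·46.7745 + 0.5365·0.0000] = 21.6247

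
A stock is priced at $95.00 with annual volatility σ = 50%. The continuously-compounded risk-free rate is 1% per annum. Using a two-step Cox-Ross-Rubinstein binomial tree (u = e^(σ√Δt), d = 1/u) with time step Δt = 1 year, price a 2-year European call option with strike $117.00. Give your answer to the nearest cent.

CRR parameters: u = e^(σ√Δt) = e^(0.5·√1) = 1.6487, d = 1/u = 0.6065
Per-period rate: rΔt = 0.01·1 = 0.01, so R = e^0.01 = 1.0101
Risk-neutral probability p = (e^0.01 − 0.6065)/(1.6487 − 0.6065) = 0.4035/1.0422 = 0.3872
Terminal stock prices: S_uu = 258.2, S_ud = 95, S_dd = 34.95
Terminal payoffs (S − K): max(141.2, 0) = 141.2, max(-22, 0) = 0, max(-82.05, 0) = 0
Node u (S = 156.6): V_u = e^(−0.01)·[0.3872·141.2368 + 0.6128·0.0000] = 54.1405
Node d (S = 57.62): V_d = e^(−0.01)·[0.3872·0.0000 + 0.6128·0.0000] = 0.0000
Node 0 (S = 95): V_0 = e^(−0.01)·[0.3872·54.1405 + 0.6128·0.0000] = 20.7538

$20.75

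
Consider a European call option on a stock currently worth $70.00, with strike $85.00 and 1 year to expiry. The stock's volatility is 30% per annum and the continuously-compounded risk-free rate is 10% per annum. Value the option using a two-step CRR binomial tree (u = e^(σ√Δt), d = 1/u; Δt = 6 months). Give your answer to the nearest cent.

$6.40

CRR parameters: u = e^(σ√Δt) = e^(0.3·√0.5) = 1.2363, d = 1/u = 0.8089
Per-period rate: rΔt = 0.1·0.5 = 0.05, so R = e^0.05 = 1.0513
Risk-neutral probability p = (e^0.05 − 0.8089)/(1.2363 − 0.8089) = 0.2424/0.4275 = 0.5671
Terminal stock prices: S_uu = 107, S_ud = 70, S_dd = 45.8
Terminal payoffs (S − K): max(21.99, 0) = 21.99, max(-15, 0) = 0, max(-39.2, 0) = 0
Node u (S = 86.54): V_u = e^(−0.05)·[0.5671·21.9926 + 0.4329·0.0000] = 11.8639
Node d (S = 56.62): V_d = e^(−0.05)·[0.5671·0.0000 + 0.4329·0.0000] = 0.0000
Node 0 (S = 70): V_0 = e^(−0.05)·[0.5671·11.8639 + 0.4329·0.0000] = 6.4000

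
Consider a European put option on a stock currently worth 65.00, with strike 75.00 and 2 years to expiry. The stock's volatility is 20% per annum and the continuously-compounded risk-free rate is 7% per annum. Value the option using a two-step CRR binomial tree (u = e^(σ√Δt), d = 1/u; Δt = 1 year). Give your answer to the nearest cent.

7.79

CRR parameters: u = e^(σ√Δt) = e^(0.2·√1) = 1.2214, d = 1/u = 0.8187
Per-period rate: rΔt = 0.07·1 = 0.07, so R = e^0.07 = 1.0725
Risk-neutral probability p = (e^0.07 − 0.8187)/(1.2214 − 0.8187) = 0.2538/0.4027 = 0.6302
Terminal stock prices: S_uu = 96.97, S_ud = 65, S_dd = 43.57
Terminal payoffs (K − S): max(-21.97, 0) = 0, max(10, 0) = 10, max(31.43, 0) = 31.43
Node u (S = 79.39): V_u = e^(−0.07)·[0.6302·0.0000 + 0.3698·10.0000] = 3.4477
Node d (S = 53.22): V_d = e^(−0.07)·[0.6302·10.0000 + 0.3698·31.4292] = 16.7120
Node 0 (S = 65): V_0 = e^(−0.07)·[0.6302·3.4477 + 0.3698·16.7120] = 7.7877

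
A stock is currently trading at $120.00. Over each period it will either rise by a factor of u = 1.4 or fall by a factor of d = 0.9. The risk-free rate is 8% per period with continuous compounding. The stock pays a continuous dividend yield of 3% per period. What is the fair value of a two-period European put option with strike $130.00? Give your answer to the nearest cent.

Per-period risk-free factor R = e^0.08 = 1.0833; dividend-adjusted growth = e^(0.08−0.03) = 1.0513.
Risk-neutral probability p = (1.0513 − 0.9)/(1.4 − 0.9) = 0.1513/0.5000 = 0.3025
Terminal stock prices: S_uu = 235.2, S_ud = 151.2, S_dd = 97.2
Terminal payoffs (K − S): max(-105.2, 0) = 0, max(-21.2, 0) = 0, max(32.8, 0) = 32.8
Node u (S = 168): V_u = e^(−0.08)·[0.3025·0.0000 + 0.6975·0.0000] = 0.0000
Node d (S = 108): V_d = e^(−0.08)·[0.3025·0.0000 + 0.6975·32.8000] = 21.1178
Node 0 (S = 120): V_0 = e^(−0.08)·[0.3025·0.0000 + 0.6975·21.1178] = 13.5964

$13.60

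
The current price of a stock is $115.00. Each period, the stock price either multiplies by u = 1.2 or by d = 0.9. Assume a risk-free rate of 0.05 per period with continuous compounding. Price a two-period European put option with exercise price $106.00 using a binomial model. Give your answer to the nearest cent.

Risk-neutral probability p = (e^0.05 − 0.9)/(1.2 − 0.9) = 0.1513/0.3000 = 0.5042
Terminal stock prices: S_uu = 165.6, S_ud = 124.2, S_dd = 93.15
Terminal payoffs (K − S): max(-59.6, 0) = 0, max(-18.2, 0) = 0, max(12.85, 0) = 12.85
Node u (S = 138): V_u = e^(−0.05)·[0.5042·0.0000 + 0.4958·0.0000] = 0.0000
Node d (S = 103.5): V_d = e^(−0.05)·[0.5042·0.0000 + 0.4958·12.8500] = 6.0599
Node 0 (S = 115): V_0 = e^(−0.05)·[0.5042·0.0000 + 0.4958·6.0599] = 2.8577

$2.86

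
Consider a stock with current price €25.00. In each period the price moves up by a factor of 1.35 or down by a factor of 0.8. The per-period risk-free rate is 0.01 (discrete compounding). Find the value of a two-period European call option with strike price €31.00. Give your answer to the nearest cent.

Risk-neutral probability p = (1 + 0.01 − 0.8)/(1.35 − 0.8) = 0.2100/0.5500 = 0.3818
Terminal stock prices: S_uu = 45.56, S_ud = 27, S_dd = 16
Terminal payoffs (S − K): max(14.56, 0) = 14.56, max(-4, 0) = 0, max(-15, 0) = 0
Node u (S = 33.75): V_u = 1/1.01·[0.3818·14.5625 + 0.6182·0.0000] = 5.5052
Node d (S = 20): V_d = 1/1.01·[0.3818·0.0000 + 0.6182·0.0000] = 0.0000
Node 0 (S = 25): V_0 = 1/1.01·[0.3818·5.5052 + 0.6182·0.0000] = 2.0812

€2.08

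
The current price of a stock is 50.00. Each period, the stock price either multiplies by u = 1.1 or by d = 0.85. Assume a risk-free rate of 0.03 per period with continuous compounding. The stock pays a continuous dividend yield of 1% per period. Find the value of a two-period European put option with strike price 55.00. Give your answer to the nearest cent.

Per-period risk-free factor R = e^0.03 = 1.0305; dividend-adjusted growth = e^(0.03−0.01) = 1.0202.
Risk-neutral probability p = (1.0202 − 0.85)/(1.1 − 0.85) = 0.1702/0.2500 = 0.6808
Terminal stock prices: S_uu = 60.5, S_ud = 46.75, S_dd = 36.12
Terminal payoffs (K − S): max(-5.5, 0) = 0, max(8.25, 0) = 8.25, max(18.88, 0) = 18.88
Node u (S = 55): V_u = e^(−0.03)·[0.6808·0.0000 + 0.3192·8.2500] = 2.5555
Node d (S = 42.5): V_d = e^(−0.03)·[0.6808·8.2500 + 0.3192·18.8750] = 11.2974
Node 0 (S = 50): V_0 = e^(−0.03)·[0.6808·2.5555 + 0.3192·11.2974] = 5.1879

5.19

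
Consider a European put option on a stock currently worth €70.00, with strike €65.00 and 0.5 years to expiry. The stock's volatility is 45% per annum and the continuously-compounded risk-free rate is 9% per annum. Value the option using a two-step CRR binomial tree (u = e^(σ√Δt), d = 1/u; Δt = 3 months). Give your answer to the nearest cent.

CRR parameters: u = e^(σ√Δt) = e^(0.45·√0.25) = 1.2523, d = 1/u = 0.7985
Per-period rate: rΔt = 0.09·0.25 = 0.0225, so R = e^0.0225 = 1.0228
Risk-neutral probability p = (e^0.0225 − 0.7985)/(1.2523 − 0.7985) = 0.2242/0.4538 = 0.4941
Terminal stock prices: S_uu = 109.8, S_ud = 70, S_dd = 44.63
Terminal payoffs (K − S): max(-44.78, 0) = 0, max(-5, 0) = 0, max(20.37, 0) = 20.37
Node u (S = 87.66): V_u = e^(−0.0225)·[0.4941·0.0000 + 0.5059·0.0000] = 0.0000
Node d (S = 55.9): V_d = e^(−0.0225)·[0.4941·0.0000 + 0.5059·20.3660] = 10.0734
Node 0 (S = 70): V_0 = e^(−0.0225)·[0.4941·0.0000 + 0.5059·10.0734] = 4.9825

€4.98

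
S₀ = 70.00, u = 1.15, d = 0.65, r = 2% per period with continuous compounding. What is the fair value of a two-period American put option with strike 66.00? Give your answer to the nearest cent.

Risk-neutral probability p = (e^0.02 − 0.65)/(1.15 − 0.65) = 0.3702/0.5000 = 0.7404
Terminal stock prices: S_uu = 92.57, S_ud = 52.33, S_dd = 29.58
Terminal payoffs (K − S): max(-26.57, 0) = 0, max(13.67, 0) = 13.67, max(36.42, 0) = 36.42
Node u (S = 80.5): continuation = e^(−0.02)·[0.7404·0.0000 + 0.2596·13.6750] = 3.4797; exercise value = 0.0000 ≤ continuation, so V_u = 3.4797
Node d (S = 45.5): continuation = e^(−0.02)·[0.7404·13.6750 + 0.2596·36.4250] = 19.1931; exercise value = 20.5000 > continuation, so V_d = 20.5000 (exercise)
Node 0 (S = 70): continuation = e^(−0.02)·[0.7404·3.4797 + 0.2596·20.5000] = 7.7417; exercise value = 0.0000 ≤ continuation, so V_0 = 7.7417

7.74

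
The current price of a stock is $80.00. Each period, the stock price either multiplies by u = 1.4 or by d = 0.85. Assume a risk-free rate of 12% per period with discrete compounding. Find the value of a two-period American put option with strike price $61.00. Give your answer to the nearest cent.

Risk-neutral probability p = (1 + 0.12 − 0.85)/(1.4 − 0.85) = 0.2700/0.5500 = 0.4909
Terminal stock prices: S_uu = 156.8, S_ud = 95.2, S_dd = 57.8
Terminal payoffs (K − S): max(-95.8, 0) = 0, max(-34.2, 0) = 0, max(3.2, 0) = 3.2
Node u (S = 112): continuation = 1/1.12·[0.4909·0.0000 + 0.5091·0.0000] = 0.0000; exercise value = 0.0000 ≤ continuation, so V_u = 0.0000
Node d (S = 68): continuation = 1/1.12·[0.4909·0.0000 + 0.5091·3.2000] = 1.4545; exercise value = 0.0000 ≤ continuation, so V_d = 1.4545
Node 0 (S = 80): continuation = 1/1.12·[0.4909·0.0000 + 0.5091·1.4545] = 0.6612; exercise value = 0.0000 ≤ continuation, so V_0 = 0.6612

$0.66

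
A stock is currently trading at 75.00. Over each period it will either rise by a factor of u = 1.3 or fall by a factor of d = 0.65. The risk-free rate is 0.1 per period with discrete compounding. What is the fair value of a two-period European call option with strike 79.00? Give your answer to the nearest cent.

Risk-neutral probability p = (1 + 0.1 − 0.65)/(1.3 − 0.65) = 0.4500/0.6500 = 0.6923
Terminal stock prices: S_uu = 126.8, S_ud = 63.38, S_dd = 31.69
Terminal payoffs (S − K): max(47.75, 0) = 47.75, max(-15.62, 0) = 0, max(-47.31, 0) = 0
Node u (S = 97.5): V_u = 1/1.1·[0.6923·47.7500 + 0.3077·0.0000] = 30.0524
Node d (S = 48.75): V_d = 1/1.1·[0.6923·0.0000 + 0.3077·0.0000] = 0.0000
Node 0 (S = 75): V_0 = 1/1.1·[0.6923·30.0524 + 0.3077·0.0000] = 18.9141

18.91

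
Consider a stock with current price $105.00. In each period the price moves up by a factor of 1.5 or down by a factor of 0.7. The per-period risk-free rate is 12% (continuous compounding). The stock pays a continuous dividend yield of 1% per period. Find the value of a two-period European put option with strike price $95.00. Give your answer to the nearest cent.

$7.88

Per-period risk-free factor R = e^0.12 = 1.1275; dividend-adjusted growth = e^(0.12−0.01) = 1.1163.
Risk-neutral probability p = (1.1163 − 0.7)/(1.5 − 0.7) = 0.4163/0.8000 = 0.5203
Terminal stock prices: S_uu = 236.2, S_ud = 110.2, S_dd = 51.45
Terminal payoffs (K − S): max(-141.2, 0) = 0, max(-15.25, 0) = 0, max(43.55, 0) = 43.55
Node u (S = 157.5): V_u = e^(−0.12)·[0.5203·0.0000 + 0.4797·0.0000] = 0.0000
Node d (S = 73.5): V_d = e^(−0.12)·[0.5203·0.0000 + 0.4797·43.5500] = 18.5268
Node 0 (S = 105): V_0 = e^(−0.12)·[0.5203·0.0000 + 0.4797·18.5268] = 7.8815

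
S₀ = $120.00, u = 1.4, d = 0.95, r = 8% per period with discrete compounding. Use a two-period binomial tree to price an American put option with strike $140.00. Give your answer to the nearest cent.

$20.00

Risk-neutral probability p = (1 + 0.08 − 0.95)/(1.4 − 0.95) = 0.1300/0.4500 = 0.2889
Terminal stock prices: S_uu = 235.2, S_ud = 159.6, S_dd = 108.3
Terminal payoffs (K − S): max(-95.2, 0) = 0, max(-19.6, 0) = 0, max(31.7, 0) = 31.7
Node u (S = 168): continuation = 1/1.08·[0.2889·0.0000 + 0.7111·0.0000] = 0.0000; exercise value = 0.0000 ≤ continuation, so V_u = 0.0000
Node d (S = 114): continuation = 1/1.08·[0.2889·0.0000 + 0.7111·31.7000] = 20.8724; exercise value = 26.0000 > continuation, so V_d = 26.0000 (exercise)
Node 0 (S = 120): continuation = 1/1.08·[0.2889·0.0000 + 0.7111·26.0000] = 17.1193; exercise value = 20.0000 > continuation, so V_0 = 20.0000 (exercise)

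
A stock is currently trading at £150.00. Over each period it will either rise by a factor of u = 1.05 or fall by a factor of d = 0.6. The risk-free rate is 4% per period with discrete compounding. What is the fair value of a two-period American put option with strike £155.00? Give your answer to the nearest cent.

Risk-neutral probability p = (1 + 0.04 − 0.6)/(1.05 − 0.6) = 0.4400/0.4500 = 0.9778
Terminal stock prices: S_uu = 165.4, S_ud = 94.5, S_dd = 54
Terminal payoffs (K − S): max(-10.38, 0) = 0, max(60.5, 0) = 60.5, max(101, 0) = 101
Node u (S = 157.5): continuation = 1/1.04·[0.9778·0.0000 + 0.0222·60.5000] = 1.2927; exercise value = 0.0000 ≤ continuation, so V_u = 1.2927
Node d (S = 90): continuation = 1/1.04·[0.9778·60.5000 + 0.0222·101.0000] = 59.0385; exercise value = 65.0000 > continuation, so V_d = 65.0000 (exercise)
Node 0 (S = 150): continuation = 1/1.04·[0.9778·1.2927 + 0.0222·65.0000] = 2.6043; exercise value = 5.0000 > continuation, so V_0 = 5.0000 (exercise)

£5.00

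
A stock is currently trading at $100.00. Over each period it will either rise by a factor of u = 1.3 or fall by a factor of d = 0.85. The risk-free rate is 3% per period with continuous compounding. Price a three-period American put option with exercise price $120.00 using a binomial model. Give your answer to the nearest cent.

$23.77

Risk-neutral probability p = (e^0.03 − 0.85)/(1.3 − 0.85) = 0.1805/0.4500 = 0.4010
Terminal stock prices: S_uuu = 219.7, S_uud = 143.7, S_udd = 93.92, S_ddd = 61.41
Terminal payoffs (K − S): max(-99.7, 0) = 0, max(-23.65, 0) = 0, max(26.08, 0) = 26.08, max(58.59, 0) = 58.59
Node uu (S = 169): continuation = e^(−0.03)·[0.4010·0.0000 + 0.5990·0.0000] = 0.0000; exercise value = 0.0000 ≤ continuation, so V_uu = 0.0000
Node ud (S = 110.5): continuation = e^(−0.03)·[0.4010·0.0000 + 0.5990·26.0750] = 15.1571; exercise value = 9.5000 ≤ continuation, so V_ud = 15.1571
Node dd (S = 72.25): continuation = e^(−0.03)·[0.4010·26.0750 + 0.5990·58.5875] = 44.2035; exercise value = 47.7500 > continuation, so V_dd = 47.7500 (exercise)
Node u (S = 130): continuation = e^(−0.03)·[0.4010·0.0000 + 0.5990·15.1571] = 8.8106; exercise value = 0.0000 ≤ continuation, so V_u = 8.8106
Node d (S = 85): continuation = e^(−0.03)·[0.4010·15.1571 + 0.5990·47.7500] = 33.6550; exercise value = 35.0000 > continuation, so V_d = 35.0000 (exercise)
Node 0 (S = 100): continuation = e^(−0.03)·[0.4010·8.8106 + 0.5990·35.0000] = 23.7738; exercise value = 20.0000 ≤ continuation, so V_0 = 23.7738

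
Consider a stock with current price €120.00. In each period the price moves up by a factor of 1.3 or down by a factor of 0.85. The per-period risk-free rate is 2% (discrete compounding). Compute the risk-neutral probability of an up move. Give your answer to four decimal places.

p = 0.3778

Risk-neutral probability p = (1 + 0.02 − 0.85)/(1.3 − 0.85) = 0.1700/0.4500 = 0.3778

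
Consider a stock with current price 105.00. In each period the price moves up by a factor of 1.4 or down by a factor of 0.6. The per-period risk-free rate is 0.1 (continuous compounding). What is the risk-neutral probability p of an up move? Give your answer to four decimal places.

p = 0.6315

Risk-neutral probability p = (e^0.1 − 0.6)/(1.4 − 0.6) = 0.5052/0.8000 = 0.6315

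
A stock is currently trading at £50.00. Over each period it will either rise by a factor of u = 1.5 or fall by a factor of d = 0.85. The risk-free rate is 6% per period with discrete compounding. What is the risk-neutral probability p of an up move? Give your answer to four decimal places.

Risk-neutral probability p = (1 + 0.06 − 0.85)/(1.5 − 0.85) = 0.2100/0.6500 = 0.3231

p = 0.3231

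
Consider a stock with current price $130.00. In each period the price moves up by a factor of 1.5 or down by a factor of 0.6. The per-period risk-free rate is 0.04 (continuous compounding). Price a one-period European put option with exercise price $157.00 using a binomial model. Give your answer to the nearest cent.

$38.73

Risk-neutral probability p = (e^0.04 − 0.6)/(1.5 − 0.6) = 0.4408/0.9000 = 0.4898
Terminal stock prices: S_u = 195, S_d = 78
Terminal payoffs (K − S): max(-38, 0) = 0, max(79, 0) = 79
Node 0 (S = 130): V_0 = e^(−0.04)·[0.4898·0.0000 + 0.5102·79.0000] = 38.7262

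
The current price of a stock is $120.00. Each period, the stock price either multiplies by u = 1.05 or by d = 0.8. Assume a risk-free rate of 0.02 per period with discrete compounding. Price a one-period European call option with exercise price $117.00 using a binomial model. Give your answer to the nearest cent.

Risk-neutral probability p = (1 + 0.02 − 0.8)/(1.05 − 0.8) = 0.2200/0.2500 = 0.8800
Terminal stock prices: S_u = 126, S_d = 96
Terminal payoffs (S − K): max(9, 0) = 9, max(-21, 0) = 0
Node 0 (S = 120): V_0 = 1/1.02·[0.8800·9.0000 + 0.1200·0.0000] = 7.7647

$7.76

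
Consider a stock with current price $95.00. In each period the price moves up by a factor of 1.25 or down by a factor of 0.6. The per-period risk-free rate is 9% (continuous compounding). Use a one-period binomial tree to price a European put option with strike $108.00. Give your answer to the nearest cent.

$11.17

Risk-neutral probability p = (e^0.09 − 0.6)/(1.25 − 0.6) = 0.4942/0.6500 = 0.7603
Terminal stock prices: S_u = 118.8, S_d = 57
Terminal payoffs (K − S): max(-10.75, 0) = 0, max(51, 0) = 51
Node 0 (S = 95): V_0 = e^(−0.09)·[0.7603·0.0000 + 0.2397·51.0000] = 11.1740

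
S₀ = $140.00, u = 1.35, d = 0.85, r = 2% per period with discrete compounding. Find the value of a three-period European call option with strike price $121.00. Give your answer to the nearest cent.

Risk-neutral probability p = (1 + 0.02 − 0.85)/(1.35 − 0.85) = 0.1700/0.5000 = 0.3400
Terminal stock prices: S_uuu = 344.5, S_uud = 216.9, S_udd = 136.6, S_ddd = 85.98
Terminal payoffs (S − K): max(223.5, 0) = 223.5, max(95.88, 0) = 95.88, max(15.55, 0) = 15.55, max(-35.02, 0) = 0
Node uu (S = 255.2): V_uu = 1/1.02·[0.3400·223.4525 + 0.6600·95.8775] = 136.5225
Node ud (S = 160.7): V_ud = 1/1.02·[0.3400·95.8775 + 0.6600·15.5525] = 42.0225
Node dd (S = 101.1): V_dd = 1/1.02·[0.3400·15.5525 + 0.6600·0.0000] = 5.1842
Node u (S = 189): V_u = 1/1.02·[0.3400·136.5225 + 0.6600·42.0225] = 72.6986
Node d (S = 119): V_d = 1/1.02·[0.3400·42.0225 + 0.6600·5.1842] = 17.3620
Node 0 (S = 140): V_0 = 1/1.02·[0.3400·72.6986 + 0.6600·17.3620] = 35.4671

$35.47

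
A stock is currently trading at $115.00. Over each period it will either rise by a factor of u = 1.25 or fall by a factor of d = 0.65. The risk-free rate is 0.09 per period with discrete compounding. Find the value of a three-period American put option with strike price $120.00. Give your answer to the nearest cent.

Risk-neutral probability p = (1 + 0.09 − 0.65)/(1.25 − 0.65) = 0.4400/0.6000 = 0.7333
Terminal stock prices: S_uuu = 224.6, S_uud = 116.8, S_udd = 60.73, S_ddd = 31.58
Terminal payoffs (K − S): max(-104.6, 0) = 0, max(3.203, 0) = 3.203, max(59.27, 0) = 59.27, max(88.42, 0) = 88.42
Node uu (S = 179.7): continuation = 1/1.09·[0.7333·0.0000 + 0.2667·3.2031] = 0.7836; exercise value = 0.0000 ≤ continuation, so V_uu = 0.7836
Node ud (S = 93.44): continuation = 1/1.09·[0.7333·3.2031 + 0.2667·59.2656] = 16.6542; exercise value = 26.5625 > continuation, so V_ud = 26.5625 (exercise)
Node dd (S = 48.59): continuation = 1/1.09·[0.7333·59.2656 + 0.2667·88.4181] = 61.5042; exercise value = 71.4125 > continuation, so V_dd = 71.4125 (exercise)
Node u (S = 143.8): continuation = 1/1.09·[0.7333·0.7836 + 0.2667·26.5625] = 7.0257; exercise value = 0.0000 ≤ continuation, so V_u = 7.0257
Node d (S = 74.75): continuation = 1/1.09·[0.7333·26.5625 + 0.2667·71.4125] = 35.3417; exercise value = 45.2500 > continuation, so V_d = 45.2500 (exercise)
Node 0 (S = 115): continuation = 1/1.09·[0.7333·7.0257 + 0.2667·45.2500] = 15.7971; exercise value = 5.0000 ≤ continuation, so V_0 = 15.7971

$15.80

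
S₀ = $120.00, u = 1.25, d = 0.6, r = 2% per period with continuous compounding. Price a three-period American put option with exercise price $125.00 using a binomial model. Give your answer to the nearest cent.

$27.79

Risk-neutral probability p = (e^0.02 − 0.6)/(1.25 − 0.6) = 0.4202/0.6500 = 0.6465
Terminal stock prices: S_uuu = 234.4, S_uud = 112.5, S_udd = 54, S_ddd = 25.92
Terminal payoffs (K − S): max(-109.4, 0) = 0, max(12.5, 0) = 12.5, max(71, 0) = 71, max(99.08, 0) = 99.08
Node uu (S = 187.5): continuation = e^(−0.02)·[0.6465·0.0000 + 0.3535·12.5000] = 4.3317; exercise value = 0.0000 ≤ continuation, so V_uu = 4.3317
Node ud (S = 90): continuation = e^(−0.02)·[0.6465·12.5000 + 0.3535·71.0000] = 32.5248; exercise value = 35.0000 > continuation, so V_ud = 35.0000 (exercise)
Node dd (S = 43.2): continuation = e^(−0.02)·[0.6465·71.0000 + 0.3535·99.0800] = 79.3248; exercise value = 81.8000 > continuation, so V_dd = 81.8000 (exercise)
Node u (S = 150): continuation = e^(−0.02)·[0.6465·4.3317 + 0.3535·35.0000] = 14.8736; exercise value = 0.0000 ≤ continuation, so V_u = 14.8736
Node d (S = 72): continuation = e^(−0.02)·[0.6465·35.0000 + 0.3535·81.8000] = 50.5248; exercise value = 53.0000 > continuation, so V_d = 53.0000 (exercise)
Node 0 (S = 120): continuation = e^(−0.02)·[0.6465·14.8736 + 0.3535·53.0000] = 27.7912; exercise value = 5.0000 ≤ continuation, so V_0 = 27.7912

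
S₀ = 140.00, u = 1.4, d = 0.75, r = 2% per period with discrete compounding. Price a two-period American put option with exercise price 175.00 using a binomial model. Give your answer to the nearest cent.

46.66

Risk-neutral probability p = (1 + 0.02 − 0.75)/(1.4 − 0.75) = 0.2700/0.6500 = 0.4154
Terminal stock prices: S_uu = 274.4, S_ud = 147, S_dd = 78.75
Terminal payoffs (K − S): max(-99.4, 0) = 0, max(28, 0) = 28, max(96.25, 0) = 96.25
Node u (S = 196): continuation = 1/1.02·[0.4154·0.0000 + 0.5846·28.0000] = 16.0483; exercise value = 0.0000 ≤ continuation, so V_u = 16.0483
Node d (S = 105): continuation = 1/1.02·[0.4154·28.0000 + 0.5846·96.2500] = 66.5686; exercise value = 70.0000 > continuation, so V_d = 70.0000 (exercise)
Node 0 (S = 140): continuation = 1/1.02·[0.4154·16.0483 + 0.5846·70.0000] = 46.6562; exercise value = 35.0000 ≤ continuation, so V_0 = 46.6562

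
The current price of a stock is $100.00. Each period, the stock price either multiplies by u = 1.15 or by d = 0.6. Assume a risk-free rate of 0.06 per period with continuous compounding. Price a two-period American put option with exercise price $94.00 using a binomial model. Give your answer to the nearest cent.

Risk-neutral probability p = (e^0.06 − 0.6)/(1.15 − 0.6) = 0.4618/0.5500 = 0.8397
Terminal stock prices: S_uu = 132.2, S_ud = 69, S_dd = 36
Terminal payoffs (K − S): max(-38.25, 0) = 0, max(25, 0) = 25, max(58, 0) = 58
Node u (S = 115): continuation = e^(−0.06)·[0.8397·0.0000 + 0.1603·25.0000] = 3.7741; exercise value = 0.0000 ≤ continuation, so V_u = 3.7741
Node d (S = 60): continuation = e^(−0.06)·[0.8397·25.0000 + 0.1603·58.0000] = 28.5259; exercise value = 34.0000 > continuation, so V_d = 34.0000 (exercise)
Node 0 (S = 100): continuation = e^(−0.06)·[0.8397·3.7741 + 0.1603·34.0000] = 8.1172; exercise value = 0.0000 ≤ continuation, so V_0 = 8.1172

$8.12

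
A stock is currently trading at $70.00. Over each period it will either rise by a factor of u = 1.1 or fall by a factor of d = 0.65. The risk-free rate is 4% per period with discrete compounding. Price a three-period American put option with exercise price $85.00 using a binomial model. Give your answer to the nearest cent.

Risk-neutral probability p = (1 + 0.04 − 0.65)/(1.1 − 0.65) = 0.3900/0.4500 = 0.8667
Terminal stock prices: S_uuu = 93.17, S_uud = 55.06, S_udd = 32.53, S_ddd = 19.22
Terminal payoffs (K − S): max(-8.17, 0) = 0, max(29.94, 0) = 29.94, max(52.47, 0) = 52.47, max(65.78, 0) = 65.78
Node uu (S = 84.7): continuation = 1/1.04·[0.8667·0.0000 + 0.1333·29.9450] = 3.8391; exercise value = 0.3000 ≤ continuation, so V_uu = 3.8391
Node ud (S = 50.05): continuation = 1/1.04·[0.8667·29.9450 + 0.1333·52.4675] = 31.6808; exercise value = 34.9500 > continuation, so V_ud = 34.9500 (exercise)
Node dd (S = 29.58): continuation = 1/1.04·[0.8667·52.4675 + 0.1333·65.7763] = 52.1558; exercise value = 55.4250 > continuation, so V_dd = 55.4250 (exercise)
Node u (S = 77): continuation = 1/1.04·[0.8667·3.8391 + 0.1333·34.9500] = 7.6800; exercise value = 8.0000 > continuation, so V_u = 8.0000 (exercise)
Node d (S = 45.5): continuation = 1/1.04·[0.8667·34.9500 + 0.1333·55.4250] = 36.2308; exercise value = 39.5000 > continuation, so V_d = 39.5000 (exercise)
Node 0 (S = 70): continuation = 1/1.04·[0.8667·8.0000 + 0.1333·39.5000] = 11.7308; exercise value = 15.0000 > continuation, so V_0 = 15.0000 (exercise)

$15.00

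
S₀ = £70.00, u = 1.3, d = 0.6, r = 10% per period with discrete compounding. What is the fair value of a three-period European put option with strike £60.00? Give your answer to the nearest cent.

Risk-neutral probability p = (1 + 0.1 − 0.6)/(1.3 − 0.6) = 0.5000/0.7000 = 0.7143
Terminal stock prices: S_uuu = 153.8, S_uud = 70.98, S_udd = 32.76, S_ddd = 15.12
Terminal payoffs (K − S): max(-93.79, 0) = 0, max(-10.98, 0) = 0, max(27.24, 0) = 27.24, max(44.88, 0) = 44.88
Node uu (S = 118.3): V_uu = 1/1.1·[0.7143·0.0000 + 0.2857·0.0000] = 0.0000
Node ud (S = 54.6): V_ud = 1/1.1·[0.7143·0.0000 + 0.2857·27.2400] = 7.0753
Node dd (S = 25.2): V_dd = 1/1.1·[0.7143·27.2400 + 0.2857·44.8800] = 29.3455
Node u (S = 91): V_u = 1/1.1·[0.7143·0.0000 + 0.2857·7.0753] = 1.8377
Node d (S = 42): V_d = 1/1.1·[0.7143·7.0753 + 0.2857·29.3455] = 12.2166
Node 0 (S = 70): V_0 = 1/1.1·[0.7143·1.8377 + 0.2857·12.2166] = 4.3665

£4.37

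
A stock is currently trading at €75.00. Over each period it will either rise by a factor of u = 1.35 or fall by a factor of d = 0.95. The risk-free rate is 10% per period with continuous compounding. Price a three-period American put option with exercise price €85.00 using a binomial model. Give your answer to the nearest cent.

€10.00

Risk-neutral probability p = (e^0.1 − 0.95)/(1.35 − 0.95) = 0.1552/0.4000 = 0.3879
Terminal stock prices: S_uuu = 184.5, S_uud = 129.9, S_udd = 91.38, S_ddd = 64.3
Terminal payoffs (K − S): max(-99.53, 0) = 0, max(-44.85, 0) = 0, max(-6.378, 0) = 0, max(20.7, 0) = 20.7
Node uu (S = 136.7): continuation = e^(−0.1)·[0.3879·0.0000 + 0.6121·0.0000] = 0.0000; exercise value = 0.0000 ≤ continuation, so V_uu = 0.0000
Node ud (S = 96.19): continuation = e^(−0.1)·[0.3879·0.0000 + 0.6121·0.0000] = 0.0000; exercise value = 0.0000 ≤ continuation, so V_ud = 0.0000
Node dd (S = 67.69): continuation = e^(−0.1)·[0.3879·0.0000 + 0.6121·20.6969] = 11.4625; exercise value = 17.3125 > continuation, so V_dd = 17.3125 (exercise)
Node u (S = 101.2): continuation = e^(−0.1)·[0.3879·0.0000 + 0.6121·0.0000] = 0.0000; exercise value = 0.0000 ≤ continuation, so V_u = 0.0000
Node d (S = 71.25): continuation = e^(−0.1)·[0.3879·0.0000 + 0.6121·17.3125] = 9.5881; exercise value = 13.7500 > continuation, so V_d = 13.7500 (exercise)
Node 0 (S = 75): continuation = e^(−0.1)·[0.3879·0.0000 + 0.6121·13.7500] = 7.6151; exercise value = 10.0000 > continuation, so V_0 = 10.0000 (exercise)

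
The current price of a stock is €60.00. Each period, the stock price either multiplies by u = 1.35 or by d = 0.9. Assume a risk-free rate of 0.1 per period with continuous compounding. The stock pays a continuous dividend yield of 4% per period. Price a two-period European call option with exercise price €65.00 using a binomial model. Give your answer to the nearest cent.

Per-period risk-free factor R = e^0.1 = 1.1052; dividend-adjusted growth = e^(0.1−0.04) = 1.0618.
Risk-neutral probability p = (1.0618 − 0.9)/(1.35 − 0.9) = 0.1618/0.4500 = 0.3596
Terminal stock prices: S_uu = 109.4, S_ud = 72.9, S_dd = 48.6
Terminal payoffs (S − K): max(44.35, 0) = 44.35, max(7.9, 0) = 7.9, max(-16.4, 0) = 0
Node u (S = 81): V_u = e^(−0.1)·[0.3596·44.3500 + 0.6404·7.9000] = 19.0095
Node d (S = 54): V_d = e^(−0.1)·[0.3596·7.9000 + 0.6404·0.0000] = 2.5708
Node 0 (S = 60): V_0 = e^(−0.1)·[0.3596·19.0095 + 0.6404·2.5708] = 7.6755

€7.68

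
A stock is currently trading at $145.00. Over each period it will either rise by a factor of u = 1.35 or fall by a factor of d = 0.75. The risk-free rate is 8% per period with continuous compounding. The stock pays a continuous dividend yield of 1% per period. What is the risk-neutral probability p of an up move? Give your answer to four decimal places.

Per-period risk-free factor R = e^0.08 = 1.0833; dividend-adjusted growth = e^(0.08−0.01) = 1.0725.
Risk-neutral probability p = (1.0725 − 0.75)/(1.35 − 0.75) = 0.3225/0.6000 = 0.5375

p = 0.5375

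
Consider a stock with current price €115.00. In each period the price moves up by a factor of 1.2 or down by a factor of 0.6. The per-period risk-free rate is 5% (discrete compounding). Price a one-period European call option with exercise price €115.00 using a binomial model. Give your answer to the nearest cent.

€16.43

Risk-neutral probability p = (1 + 0.05 − 0.6)/(1.2 − 0.6) = 0.4500/0.6000 = 0.7500
Terminal stock prices: S_u = 138, S_d = 69
Terminal payoffs (S − K): max(23, 0) = 23, max(-46, 0) = 0
Node 0 (S = 115): V_0 = 1/1.05·[0.7500·23.0000 + 0.2500·0.0000] = 16.4286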